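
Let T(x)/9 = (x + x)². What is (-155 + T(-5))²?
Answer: 555025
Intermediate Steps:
T(x) = 36*x² (T(x) = 9*(x + x)² = 9*(2*x)² = 9*(4*x²) = 36*x²)
(-155 + T(-5))² = (-155 + 36*(-5)²)² = (-155 + 36*25)² = (-155 + 900)² = 745² = 555025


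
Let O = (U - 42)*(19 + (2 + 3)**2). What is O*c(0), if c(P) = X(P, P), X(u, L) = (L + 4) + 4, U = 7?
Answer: -12320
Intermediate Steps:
X(u, L) = 8 + L (X(u, L) = (4 + L) + 4 = 8 + L)
c(P) = 8 + P
O = -1540 (O = (7 - 42)*(19 + (2 + 3)**2) = -35*(19 + 5**2) = -35*(19 + 25) = -35*44 = -1540)
O*c(0) = -1540*(8 + 0) = -1540*8 = -12320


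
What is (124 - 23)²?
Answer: 10201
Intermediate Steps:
(124 - 23)² = 101² = 10201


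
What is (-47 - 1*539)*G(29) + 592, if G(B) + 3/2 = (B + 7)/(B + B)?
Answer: 32111/29 ≈ 1107.3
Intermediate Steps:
G(B) = -3/2 + (7 + B)/(2*B) (G(B) = -3/2 + (B + 7)/(B + B) = -3/2 + (7 + B)/((2*B)) = -3/2 + (7 + B)*(1/(2*B)) = -3/2 + (7 + B)/(2*B))
(-47 - 1*539)*G(29) + 592 = (-47 - 1*539)*((7/2 - 1*29)/29) + 592 = (-47 - 539)*((7/2 - 29)/29) + 592 = -586*(-51)/(29*2) + 592 = -586*(-51/58) + 592 = 14943/29 + 592 = 32111/29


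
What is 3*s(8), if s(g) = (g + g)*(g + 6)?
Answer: 672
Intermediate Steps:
s(g) = 2*g*(6 + g) (s(g) = (2*g)*(6 + g) = 2*g*(6 + g))
3*s(8) = 3*(2*8*(6 + 8)) = 3*(2*8*14) = 3*224 = 672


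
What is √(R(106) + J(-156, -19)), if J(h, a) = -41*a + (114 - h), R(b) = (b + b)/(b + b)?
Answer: 5*√42 ≈ 32.404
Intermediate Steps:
R(b) = 1 (R(b) = (2*b)/((2*b)) = (2*b)*(1/(2*b)) = 1)
J(h, a) = 114 - h - 41*a
√(R(106) + J(-156, -19)) = √(1 + (114 - 1*(-156) - 41*(-19))) = √(1 + (114 + 156 + 779)) = √(1 + 1049) = √1050 = 5*√42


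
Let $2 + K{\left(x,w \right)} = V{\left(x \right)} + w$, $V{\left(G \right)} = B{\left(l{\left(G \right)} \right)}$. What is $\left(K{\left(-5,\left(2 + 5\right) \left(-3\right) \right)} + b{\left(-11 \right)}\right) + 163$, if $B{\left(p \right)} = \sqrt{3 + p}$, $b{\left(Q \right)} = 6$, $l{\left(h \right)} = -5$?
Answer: $146 + i \sqrt{2} \approx 146.0 + 1.4142 i$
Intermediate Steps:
$V{\left(G \right)} = i \sqrt{2}$ ($V{\left(G \right)} = \sqrt{3 - 5} = \sqrt{-2} = i \sqrt{2}$)
$K{\left(x,w \right)} = -2 + w + i \sqrt{2}$ ($K{\left(x,w \right)} = -2 + \left(i \sqrt{2} + w\right) = -2 + \left(w + i \sqrt{2}\right) = -2 + w + i \sqrt{2}$)
$\left(K{\left(-5,\left(2 + 5\right) \left(-3\right) \right)} + b{\left(-11 \right)}\right) + 163 = \left(\left(-2 + \left(2 + 5\right) \left(-3\right) + i \sqrt{2}\right) + 6\right) + 163 = \left(\left(-2 + 7 \left(-3\right) + i \sqrt{2}\right) + 6\right) + 163 = \left(\left(-2 - 21 + i \sqrt{2}\right) + 6\right) + 163 = \left(\left(-23 + i \sqrt{2}\right) + 6\right) + 163 = \left(-17 + i \sqrt{2}\right) + 163 = 146 + i \sqrt{2}$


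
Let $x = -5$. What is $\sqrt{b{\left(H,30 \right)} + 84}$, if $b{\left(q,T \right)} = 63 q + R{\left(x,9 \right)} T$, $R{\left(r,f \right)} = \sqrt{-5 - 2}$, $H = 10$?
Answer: $\sqrt{714 + 30 i \sqrt{7}} \approx 26.762 + 1.4829 i$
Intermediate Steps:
$R{\left(r,f \right)} = i \sqrt{7}$ ($R{\left(r,f \right)} = \sqrt{-7} = i \sqrt{7}$)
$b{\left(q,T \right)} = 63 q + i T \sqrt{7}$ ($b{\left(q,T \right)} = 63 q + i \sqrt{7} T = 63 q + i T \sqrt{7}$)
$\sqrt{b{\left(H,30 \right)} + 84} = \sqrt{\left(63 \cdot 10 + i 30 \sqrt{7}\right) + 84} = \sqrt{\left(630 + 30 i \sqrt{7}\right) + 84} = \sqrt{714 + 30 i \sqrt{7}}$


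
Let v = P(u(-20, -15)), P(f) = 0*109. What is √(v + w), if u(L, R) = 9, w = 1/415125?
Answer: √205/9225 ≈ 0.0015521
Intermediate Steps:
w = 1/415125 ≈ 2.4089e-6
P(f) = 0
v = 0
√(v + w) = √(0 + 1/415125) = √(1/415125) = √205/9225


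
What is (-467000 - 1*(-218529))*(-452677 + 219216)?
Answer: 58008288131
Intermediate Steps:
(-467000 - 1*(-218529))*(-452677 + 219216) = (-467000 + 218529)*(-233461) = -248471*(-233461) = 58008288131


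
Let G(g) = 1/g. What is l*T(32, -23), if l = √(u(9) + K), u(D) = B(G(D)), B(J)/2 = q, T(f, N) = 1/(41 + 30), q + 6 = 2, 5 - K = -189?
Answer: √186/71 ≈ 0.19209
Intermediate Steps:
K = 194 (K = 5 - 1*(-189) = 5 + 189 = 194)
G(g) = 1/g
q = -4 (q = -6 + 2 = -4)
T(f, N) = 1/71
B(J) = -8 (B(J) = 2*(-4) = -8)
u(D) = -8
l = √186 (l = √(-8 + 194) = √186 ≈ 13.638)
l*T(32, -23) = √186*(1/71) = √186/71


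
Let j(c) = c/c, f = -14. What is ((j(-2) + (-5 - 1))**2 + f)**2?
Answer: 121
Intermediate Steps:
j(c) = 1
((j(-2) + (-5 - 1))**2 + f)**2 = ((1 + (-5 - 1))**2 - 14)**2 = ((1 - 6)**2 - 14)**2 = ((-5)**2 - 14)**2 = (25 - 14)**2 = 11**2 = 121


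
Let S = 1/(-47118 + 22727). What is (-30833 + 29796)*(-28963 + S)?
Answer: 732574685758/24391 ≈ 3.0035e+7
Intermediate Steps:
S = -1/24391 (S = 1/(-24391) = -1/24391 ≈ -4.0999e-5)
(-30833 + 29796)*(-28963 + S) = (-30833 + 29796)*(-28963 - 1/24391) = -1037*(-706436534/24391) = 732574685758/24391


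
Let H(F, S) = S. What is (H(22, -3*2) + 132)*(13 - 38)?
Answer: -3150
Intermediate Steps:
(H(22, -3*2) + 132)*(13 - 38) = (-3*2 + 132)*(13 - 38) = (-6 + 132)*(-25) = 126*(-25) = -3150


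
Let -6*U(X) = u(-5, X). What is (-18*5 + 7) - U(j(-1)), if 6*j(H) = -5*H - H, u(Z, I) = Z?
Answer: -503/6 ≈ -83.833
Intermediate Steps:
j(H) = -H (j(H) = (-5*H - H)/6 = (-6*H)/6 = -H)
U(X) = ⅚ (U(X) = -⅙*(-5) = ⅚)
(-18*5 + 7) - U(j(-1)) = (-18*5 + 7) - 1*⅚ = (-90 + 7) - ⅚ = -83 - ⅚ = -503/6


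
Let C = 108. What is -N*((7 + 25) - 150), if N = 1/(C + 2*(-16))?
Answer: 59/38 ≈ 1.5526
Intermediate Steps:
N = 1/76 (N = 1/(108 + 2*(-16)) = 1/(108 - 32) = 1/76 ≈ 0.013158)
-N*((7 + 25) - 150) = -((7 + 25) - 150)/76 = -(32 - 150)/76 = -(-118)/76 = -1*(-59/38) = 59/38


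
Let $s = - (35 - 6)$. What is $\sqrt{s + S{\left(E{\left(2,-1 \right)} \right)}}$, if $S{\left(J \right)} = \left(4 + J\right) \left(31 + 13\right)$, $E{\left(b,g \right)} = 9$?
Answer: $\sqrt{543} \approx 23.302$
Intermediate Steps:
$s = -29$ ($s = \left(-1\right) 29 = -29$)
$S{\left(J \right)} = 176 + 44 J$ ($S{\left(J \right)} = \left(4 + J\right) 44 = 176 + 44 J$)
$\sqrt{s + S{\left(E{\left(2,-1 \right)} \right)}} = \sqrt{-29 + \left(176 + 44 \cdot 9\right)} = \sqrt{-29 + \left(176 + 396\right)} = \sqrt{-29 + 572} = \sqrt{543}$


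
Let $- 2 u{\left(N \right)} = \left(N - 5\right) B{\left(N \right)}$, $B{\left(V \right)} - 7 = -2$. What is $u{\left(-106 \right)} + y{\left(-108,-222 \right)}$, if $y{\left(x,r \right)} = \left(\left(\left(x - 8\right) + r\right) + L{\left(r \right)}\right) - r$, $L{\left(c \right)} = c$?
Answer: $- \frac{121}{2} \approx -60.5$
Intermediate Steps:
$B{\left(V \right)} = 5$ ($B{\left(V \right)} = 7 - 2 = 5$)
$u{\left(N \right)} = \frac{25}{2} - \frac{5 N}{2}$ ($u{\left(N \right)} = - \frac{\left(N - 5\right) 5}{2} = - \frac{\left(-5 + N\right) 5}{2} = - \frac{-25 + 5 N}{2} = \frac{25}{2} - \frac{5 N}{2}$)
$y{\left(x,r \right)} = -8 + r + x$ ($y{\left(x,r \right)} = \left(\left(\left(x - 8\right) + r\right) + r\right) - r = \left(\left(\left(-8 + x\right) + r\right) + r\right) - r = \left(\left(-8 + r + x\right) + r\right) - r = \left(-8 + x + 2 r\right) - r = -8 + r + x$)
$u{\left(-106 \right)} + y{\left(-108,-222 \right)} = \left(\frac{25}{2} - -265\right) - 338 = \left(\frac{25}{2} + 265\right) - 338 = \frac{555}{2} - 338 = - \frac{121}{2}$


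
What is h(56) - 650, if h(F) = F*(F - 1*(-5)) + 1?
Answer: 2767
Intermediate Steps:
h(F) = 1 + F*(5 + F) (h(F) = F*(F + 5) + 1 = F*(5 + F) + 1 = 1 + F*(5 + F))
h(56) - 650 = (1 + 56² + 5*56) - 650 = (1 + 3136 + 280) - 650 = 3417 - 650 = 2767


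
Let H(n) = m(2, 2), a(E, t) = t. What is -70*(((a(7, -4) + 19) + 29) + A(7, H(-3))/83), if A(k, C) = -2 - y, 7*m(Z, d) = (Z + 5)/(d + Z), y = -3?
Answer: -255710/83 ≈ -3080.8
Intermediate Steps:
m(Z, d) = (5 + Z)/(7*(Z + d)) (m(Z, d) = ((Z + 5)/(d + Z))/7 = ((5 + Z)/(Z + d))/7 = (5 + Z)/(7*(Z + d)))
H(n) = ¼ (H(n) = (5 + 2)/(7*(2 + 2)) = (⅐)*7/4 = (⅐)*(¼)*7 = ¼)
A(k, C) = 1 (A(k, C) = -2 - 1*(-3) = -2 + 3 = 1)
-70*(((a(7, -4) + 19) + 29) + A(7, H(-3))/83) = -70*(((-4 + 19) + 29) + 1/83) = -70*((15 + 29) + 1*(1/83)) = -70*(44 + 1/83) = -70*3653/83 = -255710/83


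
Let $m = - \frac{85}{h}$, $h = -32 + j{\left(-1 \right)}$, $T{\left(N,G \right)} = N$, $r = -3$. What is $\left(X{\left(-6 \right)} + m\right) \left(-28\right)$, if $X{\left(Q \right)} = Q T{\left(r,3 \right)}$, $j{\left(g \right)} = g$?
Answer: $- \frac{19012}{33} \approx -576.12$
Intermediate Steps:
$X{\left(Q \right)} = - 3 Q$ ($X{\left(Q \right)} = Q \left(-3\right) = - 3 Q$)
$h = -33$ ($h = -32 - 1 = -33$)
$m = \frac{85}{33}$ ($m = - \frac{85}{-33} = \left(-85\right) \left(- \frac{1}{33}\right) = \frac{85}{33} \approx 2.5758$)
$\left(X{\left(-6 \right)} + m\right) \left(-28\right) = \left(\left(-3\right) \left(-6\right) + \frac{85}{33}\right) \left(-28\right) = \left(18 + \frac{85}{33}\right) \left(-28\right) = \frac{679}{33} \left(-28\right) = - \frac{19012}{33}$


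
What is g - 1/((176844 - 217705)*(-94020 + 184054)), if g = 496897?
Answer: 1828024074612779/3678879274 ≈ 4.9690e+5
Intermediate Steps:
g - 1/((176844 - 217705)*(-94020 + 184054)) = 496897 - 1/((176844 - 217705)*(-94020 + 184054)) = 496897 - 1/((-40861*90034)) = 496897 - 1/(-3678879274) = 496897 - 1*(-1/3678879274) = 496897 + 1/3678879274 = 1828024074612779/3678879274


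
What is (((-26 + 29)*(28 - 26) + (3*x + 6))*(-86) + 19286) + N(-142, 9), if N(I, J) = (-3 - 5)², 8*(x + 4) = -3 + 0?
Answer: 77787/4 ≈ 19447.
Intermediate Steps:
x = -35/8 (x = -4 + (-3 + 0)/8 = -4 + (⅛)*(-3) = -4 - 3/8 = -35/8 ≈ -4.3750)
N(I, J) = 64 (N(I, J) = (-8)² = 64)
(((-26 + 29)*(28 - 26) + (3*x + 6))*(-86) + 19286) + N(-142, 9) = (((-26 + 29)*(28 - 26) + (3*(-35/8) + 6))*(-86) + 19286) + 64 = ((3*2 + (-105/8 + 6))*(-86) + 19286) + 64 = ((6 - 57/8)*(-86) + 19286) + 64 = (-9/8*(-86) + 19286) + 64 = (387/4 + 19286) + 64 = 77531/4 + 64 = 77787/4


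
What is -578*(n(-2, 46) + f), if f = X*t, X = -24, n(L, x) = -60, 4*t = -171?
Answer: -558348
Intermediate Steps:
t = -171/4 (t = (¼)*(-171) = -171/4 ≈ -42.750)
f = 1026 (f = -24*(-171/4) = 1026)
-578*(n(-2, 46) + f) = -578*(-60 + 1026) = -578*966 = -558348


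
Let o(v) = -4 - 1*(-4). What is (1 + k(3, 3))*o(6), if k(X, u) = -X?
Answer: 0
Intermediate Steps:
o(v) = 0 (o(v) = -4 + 4 = 0)
(1 + k(3, 3))*o(6) = (1 - 1*3)*0 = (1 - 3)*0 = -2*0 = 0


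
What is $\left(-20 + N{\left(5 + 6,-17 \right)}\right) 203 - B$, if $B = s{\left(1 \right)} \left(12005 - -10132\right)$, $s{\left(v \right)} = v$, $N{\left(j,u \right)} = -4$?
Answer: $-27009$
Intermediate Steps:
$B = 22137$ ($B = 1 \left(12005 - -10132\right) = 1 \left(12005 + 10132\right) = 1 \cdot 22137 = 22137$)
$\left(-20 + N{\left(5 + 6,-17 \right)}\right) 203 - B = \left(-20 - 4\right) 203 - 22137 = \left(-24\right) 203 - 22137 = -4872 - 22137 = -27009$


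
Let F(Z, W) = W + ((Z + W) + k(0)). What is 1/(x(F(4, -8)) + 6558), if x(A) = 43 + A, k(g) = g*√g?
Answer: 1/6589 ≈ 0.00015177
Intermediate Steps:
k(g) = g^(3/2)
F(Z, W) = Z + 2*W (F(Z, W) = W + ((Z + W) + 0^(3/2)) = W + ((W + Z) + 0) = W + (W + Z) = Z + 2*W)
1/(x(F(4, -8)) + 6558) = 1/((43 + (4 + 2*(-8))) + 6558) = 1/((43 + (4 - 16)) + 6558) = 1/((43 - 12) + 6558) = 1/(31 + 6558) = 1/6589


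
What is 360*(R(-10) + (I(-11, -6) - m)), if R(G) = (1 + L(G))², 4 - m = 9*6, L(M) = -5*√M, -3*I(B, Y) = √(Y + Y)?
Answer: -71640 - 3600*I*√10 - 240*I*√3 ≈ -71640.0 - 11800.0*I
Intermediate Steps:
I(B, Y) = -√2*√Y/3 (I(B, Y) = -√(Y + Y)/3 = -√2*√Y/3)
m = -50 (m = 4 - 9*6 = 4 - 1*54 = 4 - 54 = -50)
R(G) = (1 - 5*√G)²
360*(R(-10) + (I(-11, -6) - m)) = 360*((-1 + 5*√(-10))² + (-√2*√(-6)/3 - 1*(-50))) = 360*((-1 + 5*(I*√10))² + (-√2*I*√6/3 + 50)) = 360*((-1 + 5*I*√10)² + (-2*I*√3/3 + 50)) = 360*((-1 + 5*I*√10)² + (50 - 2*I*√3/3)) = 360*(50 + (-1 + 5*I*√10)² - 2*I*√3/3) = 18000 + 360*(-1 + 5*I*√10)² - 240*I*√3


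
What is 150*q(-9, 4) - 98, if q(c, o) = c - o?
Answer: -2048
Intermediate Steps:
150*q(-9, 4) - 98 = 150*(-9 - 1*4) - 98 = 150*(-9 - 4) - 98 = 150*(-13) - 98 = -1950 - 98 = -2048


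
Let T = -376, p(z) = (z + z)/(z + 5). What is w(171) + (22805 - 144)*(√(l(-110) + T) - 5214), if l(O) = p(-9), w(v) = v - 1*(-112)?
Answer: -118154171 + 22661*I*√1486/2 ≈ -1.1815e+8 + 4.3678e+5*I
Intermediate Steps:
w(v) = 112 + v (w(v) = v + 112 = 112 + v)
p(z) = 2*z/(5 + z) (p(z) = (2*z)/(5 + z) = 2*z/(5 + z))
l(O) = 9/2 (l(O) = 2*(-9)/(5 - 9) = 2*(-9)/(-4) = 2*(-9)*(-¼) = 9/2)
w(171) + (22805 - 144)*(√(l(-110) + T) - 5214) = (112 + 171) + (22805 - 144)*(√(9/2 - 376) - 5214) = 283 + 22661*(√(-743/2) - 5214) = 283 + 22661*(I*√1486/2 - 5214) = 283 + 22661*(-5214 + I*√1486/2) = 283 + (-118154454 + 22661*I*√1486/2) = -118154171 + 22661*I*√1486/2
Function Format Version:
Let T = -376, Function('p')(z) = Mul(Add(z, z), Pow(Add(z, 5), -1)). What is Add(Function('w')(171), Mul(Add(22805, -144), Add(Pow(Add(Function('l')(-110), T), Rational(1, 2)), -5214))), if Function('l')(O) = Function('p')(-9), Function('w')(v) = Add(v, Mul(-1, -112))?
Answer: Add(-118154171, Mul(Rational(22661, 2), I, Pow(1486, Rational(1, 2)))) ≈ Add(-1.1815e+8, Mul(4.3678e+5, I))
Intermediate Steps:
Function('w')(v) = Add(112, v) (Function('w')(v) = Add(v, 112) = Add(112, v))
Function('p')(z) = Mul(2, z, Pow(Add(5, z), -1)) (Function('p')(z) = Mul(Mul(2, z), Pow(Add(5, z), -1)) = Mul(2, z, Pow(Add(5, z), -1)))
Function('l')(O) = Rational(9, 2) (Function('l')(O) = Mul(2, -9, Pow(Add(5, -9), -1)) = Mul(2, -9, Pow(-4, -1)) = Mul(2, -9, Rational(-1, 4)) = Rational(9, 2))
Add(Function('w')(171), Mul(Add(22805, -144), Add(Pow(Add(Function('l')(-110), T), Rational(1, 2)), -5214))) = Add(Add(112, 171), Mul(Add(22805, -144), Add(Pow(Add(Rational(9, 2), -376), Rational(1, 2)), -5214))) = Add(283, Mul(22661, Add(Pow(Rational(-743, 2), Rational(1, 2)), -5214))) = Add(283, Mul(22661, Add(Mul(Rational(1, 2), I, Pow(1486, Rational(1, 2))), -5214))) = Add(283, Mul(22661, Add(-5214, Mul(Rational(1, 2), I, Pow(1486, Rational(1, 2)))))) = Add(283, Add(-118154454, Mul(Rational(22661, 2), I, Pow(1486, Rational(1, 2))))) = Add(-118154171, Mul(Rational(22661, 2), I, Pow(1486, Rational(1, 2))))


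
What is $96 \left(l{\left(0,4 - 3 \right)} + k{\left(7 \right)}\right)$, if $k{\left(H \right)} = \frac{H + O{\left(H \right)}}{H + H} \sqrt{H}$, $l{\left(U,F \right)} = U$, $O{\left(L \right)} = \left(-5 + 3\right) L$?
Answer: $- 48 \sqrt{7} \approx -127.0$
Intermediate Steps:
$O{\left(L \right)} = - 2 L$
$k{\left(H \right)} = - \frac{\sqrt{H}}{2}$ ($k{\left(H \right)} = \frac{H - 2 H}{H + H} \sqrt{H} = \frac{\left(-1\right) H}{2 H} \sqrt{H} = - H \frac{1}{2 H} \sqrt{H} = - \frac{\sqrt{H}}{2}$)
$96 \left(l{\left(0,4 - 3 \right)} + k{\left(7 \right)}\right) = 96 \left(0 - \frac{\sqrt{7}}{2}\right) = 96 \left(- \frac{\sqrt{7}}{2}\right) = - 48 \sqrt{7}$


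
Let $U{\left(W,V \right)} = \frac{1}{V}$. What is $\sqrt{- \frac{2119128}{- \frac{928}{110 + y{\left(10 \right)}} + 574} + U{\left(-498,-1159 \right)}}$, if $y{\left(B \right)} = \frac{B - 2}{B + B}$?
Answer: $\frac{i \sqrt{5308356718399579}}{1190293} \approx 61.211 i$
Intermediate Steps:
$y{\left(B \right)} = \frac{-2 + B}{2 B}$
$\sqrt{- \frac{2119128}{- \frac{928}{110 + y{\left(10 \right)}} + 574} + U{\left(-498,-1159 \right)}} = \sqrt{- \frac{2119128}{- \frac{928}{110 + \frac{-2 + 10}{2 \cdot 10}} + 574} + \frac{1}{-1159}} = \sqrt{- \frac{2119128}{- \frac{928}{110 + \frac{1}{2} \cdot \frac{1}{10} \cdot 8} + 574} - \frac{1}{1159}} = \sqrt{- \frac{2119128}{- \frac{928}{110 + \frac{2}{5}} + 574} - \frac{1}{1159}} = \sqrt{- \frac{2119128}{- \frac{928}{\frac{552}{5}} + 574} - \frac{1}{1159}} = \sqrt{- \frac{2119128}{\left(-928\right) \frac{5}{552} + 574} - \frac{1}{1159}} = \sqrt{- \frac{2119128}{- \frac{580}{69} + 574} - \frac{1}{1159}} = \sqrt{- \frac{2119128}{\frac{39026}{69}} - \frac{1}{1159}} = \sqrt{\left(-2119128\right) \frac{69}{39026} - \frac{1}{1159}} = \sqrt{- \frac{73109916}{19513} - \frac{1}{1159}} = \sqrt{- \frac{4459705903}{1190293}} = \frac{i \sqrt{5308356718399579}}{1190293}$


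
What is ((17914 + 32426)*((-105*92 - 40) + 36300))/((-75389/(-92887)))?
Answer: 124379780028000/75389 ≈ 1.6498e+9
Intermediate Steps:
((17914 + 32426)*((-105*92 - 40) + 36300))/((-75389/(-92887))) = (50340*((-9660 - 40) + 36300))/((-75389*(-1/92887))) = (50340*(-9700 + 36300))/(75389/92887) = (50340*26600)*(92887/75389) = 1339044000*(92887/75389) = 124379780028000/75389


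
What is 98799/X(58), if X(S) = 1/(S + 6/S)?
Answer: 166476315/29 ≈ 5.7406e+6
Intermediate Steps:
98799/X(58) = 98799/((58/(6 + 58**2))) = 98799/((58/(6 + 3364))) = 98799/((58/3370)) = 98799/((58*(1/3370))) = 98799/(29/1685) = 98799*(1685/29) = 166476315/29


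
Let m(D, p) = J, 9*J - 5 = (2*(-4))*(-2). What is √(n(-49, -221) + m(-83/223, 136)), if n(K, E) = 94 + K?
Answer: √426/3 ≈ 6.8799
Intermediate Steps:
J = 7/3 (J = 5/9 + ((2*(-4))*(-2))/9 = 5/9 + (-8*(-2))/9 = 5/9 + (⅑)*16 = 5/9 + 16/9 = 7/3 ≈ 2.3333)
m(D, p) = 7/3
√(n(-49, -221) + m(-83/223, 136)) = √((94 - 49) + 7/3) = √(45 + 7/3) = √(142/3) = √426/3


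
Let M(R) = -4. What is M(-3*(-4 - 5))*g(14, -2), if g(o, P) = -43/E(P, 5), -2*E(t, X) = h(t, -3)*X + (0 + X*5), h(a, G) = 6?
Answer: -344/55 ≈ -6.2545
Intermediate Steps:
E(t, X) = -11*X/2 (E(t, X) = -(6*X + (0 + X*5))/2 = -(6*X + (0 + 5*X))/2 = -(6*X + 5*X)/2 = -11*X/2)
g(o, P) = 86/55 (g(o, P) = -43/((-11/2*5)) = -43/(-55/2) = -43*(-2/55) = 86/55)
M(-3*(-4 - 5))*g(14, -2) = -4*86/55 = -344/55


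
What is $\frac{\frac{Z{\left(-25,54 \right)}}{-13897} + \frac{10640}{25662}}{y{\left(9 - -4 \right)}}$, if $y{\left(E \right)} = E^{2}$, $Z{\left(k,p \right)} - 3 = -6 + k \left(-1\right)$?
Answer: $\frac{809338}{331151613} \approx 0.002444$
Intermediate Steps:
$Z{\left(k,p \right)} = -3 - k$ ($Z{\left(k,p \right)} = 3 + \left(-6 + k \left(-1\right)\right) = 3 - \left(6 + k\right) = -3 - k$)
$\frac{\frac{Z{\left(-25,54 \right)}}{-13897} + \frac{10640}{25662}}{y{\left(9 - -4 \right)}} = \frac{\frac{-3 - -25}{-13897} + \frac{10640}{25662}}{\left(9 - -4\right)^{2}} = \frac{\left(-3 + 25\right) \left(- \frac{1}{13897}\right) + 10640 \cdot \frac{1}{25662}}{\left(9 + 4\right)^{2}} = \frac{22 \left(- \frac{1}{13897}\right) + \frac{760}{1833}}{13^{2}} = \frac{- \frac{22}{13897} + \frac{760}{1833}}{169} = \frac{809338}{1959477} \cdot \frac{1}{169} = \frac{809338}{331151613}$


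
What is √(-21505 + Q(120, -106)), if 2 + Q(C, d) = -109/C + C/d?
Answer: I*√217508020230/3180 ≈ 146.66*I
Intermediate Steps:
Q(C, d) = -2 - 109/C + C/d (Q(C, d) = -2 + (-109/C + C/d) = -2 - 109/C + C/d)
√(-21505 + Q(120, -106)) = √(-21505 + (-2 - 109/120 + 120/(-106))) = √(-21505 + (-2 - 109*1/120 + 120*(-1/106))) = √(-21505 + (-2 - 109/120 - 60/53)) = √(-21505 - 25697/6360) = √(-136797497/6360) = I*√217508020230/3180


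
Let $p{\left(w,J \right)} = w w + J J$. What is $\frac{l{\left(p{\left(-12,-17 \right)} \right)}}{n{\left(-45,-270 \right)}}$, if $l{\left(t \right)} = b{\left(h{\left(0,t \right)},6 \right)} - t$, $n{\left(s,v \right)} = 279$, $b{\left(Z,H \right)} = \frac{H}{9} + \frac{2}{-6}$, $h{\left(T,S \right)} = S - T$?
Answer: $- \frac{1298}{837} \approx -1.5508$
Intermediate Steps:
$b{\left(Z,H \right)} = - \frac{1}{3} + \frac{H}{9}$ ($b{\left(Z,H \right)} = H \frac{1}{9} + 2 \left(- \frac{1}{6}\right) = \frac{H}{9} - \frac{1}{3} = - \frac{1}{3} + \frac{H}{9}$)
$p{\left(w,J \right)} = J^{2} + w^{2}$ ($p{\left(w,J \right)} = w^{2} + J^{2} = J^{2} + w^{2}$)
$l{\left(t \right)} = \frac{1}{3} - t$ ($l{\left(t \right)} = \left(- \frac{1}{3} + \frac{1}{9} \cdot 6\right) - t = \left(- \frac{1}{3} + \frac{2}{3}\right) - t = \frac{1}{3} - t$)
$\frac{l{\left(p{\left(-12,-17 \right)} \right)}}{n{\left(-45,-270 \right)}} = \frac{\frac{1}{3} - \left(\left(-17\right)^{2} + \left(-12\right)^{2}\right)}{279} = \left(\frac{1}{3} - \left(289 + 144\right)\right) \frac{1}{279} = \left(\frac{1}{3} - 433\right) \frac{1}{279} = \left(- \frac{1298}{3}\right) \frac{1}{279} = - \frac{1298}{837}$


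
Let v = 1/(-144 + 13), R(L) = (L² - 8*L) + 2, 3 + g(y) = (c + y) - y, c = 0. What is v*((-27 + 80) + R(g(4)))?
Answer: -88/131 ≈ -0.67176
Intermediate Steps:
g(y) = -3 (g(y) = -3 + ((0 + y) - y) = -3 + (y - y) = -3 + 0 = -3)
R(L) = 2 + L² - 8*L
v = -1/131 (v = 1/(-131) = -1/131 ≈ -0.0076336)
v*((-27 + 80) + R(g(4))) = -((-27 + 80) + (2 + (-3)² - 8*(-3)))/131 = -(53 + (2 + 9 + 24))/131 = -(53 + 35)/131 = -1/131*88 = -88/131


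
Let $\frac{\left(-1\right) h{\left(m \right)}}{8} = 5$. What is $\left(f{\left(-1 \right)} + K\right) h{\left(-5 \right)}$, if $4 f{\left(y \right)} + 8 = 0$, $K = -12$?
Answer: $560$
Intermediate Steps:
$f{\left(y \right)} = -2$ ($f{\left(y \right)} = -2 + \frac{1}{4} \cdot 0 = -2 + 0 = -2$)
$h{\left(m \right)} = -40$ ($h{\left(m \right)} = \left(-8\right) 5 = -40$)
$\left(f{\left(-1 \right)} + K\right) h{\left(-5 \right)} = \left(-2 - 12\right) \left(-40\right) = \left(-14\right) \left(-40\right) = 560$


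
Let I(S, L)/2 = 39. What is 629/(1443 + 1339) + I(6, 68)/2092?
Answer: 191608/727493 ≈ 0.26338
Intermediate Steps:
I(S, L) = 78 (I(S, L) = 2*39 = 78)
629/(1443 + 1339) + I(6, 68)/2092 = 629/(1443 + 1339) + 78/2092 = 629/2782 + 78*(1/2092) = 629*(1/2782) + 39/1046 = 629/2782 + 39/1046 = 191608/727493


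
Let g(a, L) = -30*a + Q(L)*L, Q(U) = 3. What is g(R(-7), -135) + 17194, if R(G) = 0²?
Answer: 16789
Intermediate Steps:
R(G) = 0
g(a, L) = -30*a + 3*L
g(R(-7), -135) + 17194 = (-30*0 + 3*(-135)) + 17194 = (0 - 405) + 17194 = -405 + 17194 = 16789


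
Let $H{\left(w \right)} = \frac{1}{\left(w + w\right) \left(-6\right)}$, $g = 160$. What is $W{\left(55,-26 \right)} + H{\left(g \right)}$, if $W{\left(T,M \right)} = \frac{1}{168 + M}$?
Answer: $\frac{889}{136320} \approx 0.0065214$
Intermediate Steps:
$H{\left(w \right)} = - \frac{1}{12 w}$ ($H{\left(w \right)} = \frac{1}{2 w \left(-6\right)} = \frac{1}{\left(-12\right) w} = - \frac{1}{12 w}$)
$W{\left(55,-26 \right)} + H{\left(g \right)} = \frac{1}{168 - 26} - \frac{1}{12 \cdot 160} = \frac{1}{142} - \frac{1}{1920} = \frac{889}{136320}$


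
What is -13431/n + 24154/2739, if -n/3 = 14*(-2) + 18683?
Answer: 462855373/51096045 ≈ 9.0585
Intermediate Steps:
n = -55965 (n = -3*(14*(-2) + 18683) = -3*(-28 + 18683) = -3*18655 = -55965)
-13431/n + 24154/2739 = -13431/(-55965) + 24154/2739 = -13431*(-1/55965) + 24154*(1/2739) = 4477/18655 + 24154/2739 = 462855373/51096045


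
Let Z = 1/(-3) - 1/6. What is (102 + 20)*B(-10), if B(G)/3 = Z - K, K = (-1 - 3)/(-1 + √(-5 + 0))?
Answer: -427 - 244*I*√5 ≈ -427.0 - 545.6*I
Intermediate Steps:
Z = -½ (Z = 1*(-⅓) - 1*⅙ = -⅓ - ⅙ = -½ ≈ -0.50000)
K = -4/(-1 + I*√5) (K = -4/(-1 + √(-5)) = -4/(-1 + I*√5) ≈ 0.66667 + 1.4907*I)
B(G) = -7/2 - 2*I*√5 (B(G) = 3*(-½ - (⅔ + 2*I*√5/3)) = 3*(-½ + (-⅔ - 2*I*√5/3)) = 3*(-7/6 - 2*I*√5/3) = -7/2 - 2*I*√5)
(102 + 20)*B(-10) = (102 + 20)*(-7/2 - 2*I*√5) = 122*(-7/2 - 2*I*√5) = -427 - 244*I*√5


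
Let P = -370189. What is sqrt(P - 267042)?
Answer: I*sqrt(637231) ≈ 798.27*I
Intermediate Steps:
sqrt(P - 267042) = sqrt(-370189 - 267042) = sqrt(-637231) = I*sqrt(637231)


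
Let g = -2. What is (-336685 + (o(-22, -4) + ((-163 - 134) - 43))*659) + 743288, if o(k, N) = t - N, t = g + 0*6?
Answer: 183861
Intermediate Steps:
t = -2 (t = -2 + 0*6 = -2 + 0 = -2)
o(k, N) = -2 - N
(-336685 + (o(-22, -4) + ((-163 - 134) - 43))*659) + 743288 = (-336685 + ((-2 - 1*(-4)) + ((-163 - 134) - 43))*659) + 743288 = (-336685 + ((-2 + 4) + (-297 - 43))*659) + 743288 = (-336685 + (2 - 340)*659) + 743288 = (-336685 - 338*659) + 743288 = (-336685 - 222742) + 743288 = -559427 + 743288 = 183861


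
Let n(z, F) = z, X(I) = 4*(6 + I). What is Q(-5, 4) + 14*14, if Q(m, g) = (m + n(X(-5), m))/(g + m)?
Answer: 197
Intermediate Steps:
X(I) = 24 + 4*I
Q(m, g) = (4 + m)/(g + m) (Q(m, g) = (m + (24 + 4*(-5)))/(g + m) = (m + (24 - 20))/(g + m) = (m + 4)/(g + m) = (4 + m)/(g + m))
Q(-5, 4) + 14*14 = (4 - 5)/(4 - 5) + 14*14 = -1/(-1) + 196 = -1*(-1) + 196 = 1 + 196 = 197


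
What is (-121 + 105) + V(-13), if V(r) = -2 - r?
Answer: -5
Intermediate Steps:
(-121 + 105) + V(-13) = (-121 + 105) + (-2 - 1*(-13)) = -16 + (-2 + 13) = -16 + 11 = -5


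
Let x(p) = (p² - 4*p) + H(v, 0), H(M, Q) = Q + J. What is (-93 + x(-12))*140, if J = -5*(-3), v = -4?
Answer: 15960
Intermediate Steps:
J = 15
H(M, Q) = 15 + Q (H(M, Q) = Q + 15 = 15 + Q)
x(p) = 15 + p² - 4*p (x(p) = (p² - 4*p) + (15 + 0) = (p² - 4*p) + 15 = 15 + p² - 4*p)
(-93 + x(-12))*140 = (-93 + (15 + (-12)² - 4*(-12)))*140 = (-93 + (15 + 144 + 48))*140 = (-93 + 207)*140 = 114*140 = 15960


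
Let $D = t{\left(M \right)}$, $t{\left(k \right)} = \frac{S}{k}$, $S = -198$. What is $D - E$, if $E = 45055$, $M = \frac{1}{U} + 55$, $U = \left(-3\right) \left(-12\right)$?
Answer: $- \frac{89261083}{1981} \approx -45059.0$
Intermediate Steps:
$U = 36$
$M = \frac{1981}{36}$ ($M = \frac{1}{36} + 55 = \frac{1981}{36} \approx 55.028$)
$t{\left(k \right)} = - \frac{198}{k}$
$D = - \frac{7128}{1981}$ ($D = - \frac{198}{\frac{1981}{36}} = \left(-198\right) \frac{36}{1981} = - \frac{7128}{1981} \approx -3.5982$)
$D - E = - \frac{7128}{1981} - 45055 = - \frac{89261083}{1981}$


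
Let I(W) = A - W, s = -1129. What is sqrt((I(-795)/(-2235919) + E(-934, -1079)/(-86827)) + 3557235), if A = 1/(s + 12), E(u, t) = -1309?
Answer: 4*sqrt(213365681140001573401792290072941)/30978900182503 ≈ 1886.1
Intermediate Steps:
A = -1/1117 (A = 1/(-1129 + 12) = 1/(-1117) = -1/1117 ≈ -0.00089526)
I(W) = -1/1117 - W
sqrt((I(-795)/(-2235919) + E(-934, -1079)/(-86827)) + 3557235) = sqrt(((-1/1117 - 1*(-795))/(-2235919) - 1309/(-86827)) + 3557235) = sqrt(((-1/1117 + 795)*(-1/2235919) - 1309*(-1/86827)) + 3557235) = sqrt(((888014/1117)*(-1/2235919) + 1309/86827) + 3557235) = sqrt((-888014/2497521523 + 1309/86827) + 3557235) = sqrt(3192152082029/216852301277521 + 3557235) = sqrt(771394599127094496464/216852301277521) = 4*sqrt(213365681140001573401792290072941)/30978900182503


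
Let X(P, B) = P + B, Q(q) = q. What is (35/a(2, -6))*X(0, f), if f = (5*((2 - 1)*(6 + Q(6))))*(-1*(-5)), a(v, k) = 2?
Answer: 5250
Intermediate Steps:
f = 300 (f = (5*((2 - 1)*(6 + 6)))*(-1*(-5)) = (5*(1*12))*5 = (5*12)*5 = 60*5 = 300)
X(P, B) = B + P
(35/a(2, -6))*X(0, f) = (35/2)*(300 + 0) = (35*(½))*300 = (35/2)*300 = 5250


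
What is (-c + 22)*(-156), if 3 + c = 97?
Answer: 11232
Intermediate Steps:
c = 94 (c = -3 + 97 = 94)
(-c + 22)*(-156) = (-1*94 + 22)*(-156) = (-94 + 22)*(-156) = -72*(-156) = 11232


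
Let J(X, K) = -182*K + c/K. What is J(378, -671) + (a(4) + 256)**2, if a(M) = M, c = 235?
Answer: 127303227/671 ≈ 1.8972e+5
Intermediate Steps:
J(X, K) = -182*K + 235/K
J(378, -671) + (a(4) + 256)**2 = (-182*(-671) + 235/(-671)) + (4 + 256)**2 = (122122 + 235*(-1/671)) + 260**2 = (122122 - 235/671) + 67600 = 81943627/671 + 67600 = 127303227/671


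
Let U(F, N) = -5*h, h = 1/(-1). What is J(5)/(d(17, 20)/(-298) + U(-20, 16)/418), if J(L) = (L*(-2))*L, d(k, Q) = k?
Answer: 778525/702 ≈ 1109.0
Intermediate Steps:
h = -1
U(F, N) = 5 (U(F, N) = -5*(-1) = 5)
J(L) = -2*L² (J(L) = (-2*L)*L = -2*L²)
J(5)/(d(17, 20)/(-298) + U(-20, 16)/418) = (-2*5²)/(17/(-298) + 5/418) = (-2*25)/(17*(-1/298) + 5*(1/418)) = -50/(-17/298 + 5/418) = -50/(-1404/31141) = -50*(-31141/1404) = 778525/702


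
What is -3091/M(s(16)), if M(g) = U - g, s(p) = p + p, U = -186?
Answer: 3091/218 ≈ 14.179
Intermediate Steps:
s(p) = 2*p
M(g) = -186 - g
-3091/M(s(16)) = -3091/(-186 - 2*16) = -3091/(-186 - 1*32) = -3091/(-186 - 32) = -3091/(-218) = -3091*(-1/218) = 3091/218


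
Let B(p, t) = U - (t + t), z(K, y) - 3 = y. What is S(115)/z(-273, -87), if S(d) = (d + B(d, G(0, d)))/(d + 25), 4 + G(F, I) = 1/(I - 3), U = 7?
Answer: -7279/658560 ≈ -0.011053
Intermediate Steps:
z(K, y) = 3 + y
G(F, I) = -4 + 1/(-3 + I) (G(F, I) = -4 + 1/(I - 3) = -4 + 1/(-3 + I))
B(p, t) = 7 - 2*t (B(p, t) = 7 - (t + t) = 7 - 2*t)
S(d) = (7 + d - 2*(13 - 4*d)/(-3 + d))/(25 + d) (S(d) = (d + (7 - 2*(13 - 4*d)/(-3 + d)))/(d + 25) = (d + (7 - 2*(13 - 4*d)/(-3 + d)))/(25 + d) = (7 + d - 2*(13 - 4*d)/(-3 + d))/(25 + d))
S(115)/z(-273, -87) = ((-47 + 115**2 + 12*115)/(-75 + 115**2 + 22*115))/(3 - 87) = ((-47 + 13225 + 1380)/(-75 + 13225 + 2530))/(-84) = (14558/15680)*(-1/84) = ((1/15680)*14558)*(-1/84) = (7279/7840)*(-1/84) = -7279/658560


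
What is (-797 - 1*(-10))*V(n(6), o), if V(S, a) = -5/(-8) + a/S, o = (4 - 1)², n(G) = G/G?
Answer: -60599/8 ≈ -7574.9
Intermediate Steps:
n(G) = 1
o = 9 (o = 3² = 9)
V(S, a) = 5/8 + a/S (V(S, a) = -5*(-⅛) + a/S = 5/8 + a/S)
(-797 - 1*(-10))*V(n(6), o) = (-797 - 1*(-10))*(5/8 + 9/1) = (-797 + 10)*(5/8 + 9*1) = -787*(5/8 + 9) = -787*77/8 = -60599/8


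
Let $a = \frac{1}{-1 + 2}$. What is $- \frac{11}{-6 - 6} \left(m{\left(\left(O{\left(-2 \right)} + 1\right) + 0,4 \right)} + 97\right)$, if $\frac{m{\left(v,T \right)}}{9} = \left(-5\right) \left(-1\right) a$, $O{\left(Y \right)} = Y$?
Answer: $\frac{781}{6} \approx 130.17$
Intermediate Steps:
$a = 1$ ($a = 1^{-1} = 1$)
$m{\left(v,T \right)} = 45$ ($m{\left(v,T \right)} = 9 \left(-5\right) \left(-1\right) 1 = 9 \cdot 5 \cdot 1 = 9 \cdot 5 = 45$)
$- \frac{11}{-6 - 6} \left(m{\left(\left(O{\left(-2 \right)} + 1\right) + 0,4 \right)} + 97\right) = - \frac{11}{-6 - 6} \left(45 + 97\right) = - \frac{11}{-6 - 6} \cdot 142 = - \frac{11}{-12} \cdot 142 = \left(-11\right) \left(- \frac{1}{12}\right) 142 = \frac{11}{12} \cdot 142 = \frac{781}{6}$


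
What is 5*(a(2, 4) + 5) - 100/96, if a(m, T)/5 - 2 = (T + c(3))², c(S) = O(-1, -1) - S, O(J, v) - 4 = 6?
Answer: 74375/24 ≈ 3099.0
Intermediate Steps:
O(J, v) = 10 (O(J, v) = 4 + 6 = 10)
c(S) = 10 - S
a(m, T) = 10 + 5*(7 + T)² (a(m, T) = 10 + 5*(T + (10 - 1*3))² = 10 + 5*(T + (10 - 3))² = 10 + 5*(T + 7)² = 10 + 5*(7 + T)²)
5*(a(2, 4) + 5) - 100/96 = 5*((10 + 5*(7 + 4)²) + 5) - 100/96 = 5*((10 + 5*11²) + 5) - 100*1/96 = 5*((10 + 5*121) + 5) - 25/24 = 5*((10 + 605) + 5) - 25/24 = 5*(615 + 5) - 25/24 = 5*620 - 25/24 = 3100 - 25/24 = 74375/24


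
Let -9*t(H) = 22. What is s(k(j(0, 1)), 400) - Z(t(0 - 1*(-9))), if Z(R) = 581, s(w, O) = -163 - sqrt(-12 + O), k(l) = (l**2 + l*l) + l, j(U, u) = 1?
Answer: -744 - 2*sqrt(97) ≈ -763.70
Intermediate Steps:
k(l) = l + 2*l**2 (k(l) = (l**2 + l**2) + l = 2*l**2 + l = l + 2*l**2)
t(H) = -22/9 (t(H) = -1/9*22 = -22/9)
s(k(j(0, 1)), 400) - Z(t(0 - 1*(-9))) = (-163 - sqrt(-12 + 400)) - 1*581 = (-163 - sqrt(388)) - 581 = (-163 - 2*sqrt(97)) - 581 = -744 - 2*sqrt(97)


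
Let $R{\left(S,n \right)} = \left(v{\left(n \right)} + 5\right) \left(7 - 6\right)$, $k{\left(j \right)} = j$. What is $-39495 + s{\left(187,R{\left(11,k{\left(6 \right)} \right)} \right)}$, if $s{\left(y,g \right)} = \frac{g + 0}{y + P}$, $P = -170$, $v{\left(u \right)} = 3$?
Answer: $- \frac{671407}{17} \approx -39495.0$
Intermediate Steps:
$R{\left(S,n \right)} = 8$ ($R{\left(S,n \right)} = \left(3 + 5\right) \left(7 - 6\right) = 8 \cdot 1 = 8$)
$s{\left(y,g \right)} = \frac{g}{-170 + y}$ ($s{\left(y,g \right)} = \frac{g + 0}{y - 170} = \frac{g}{-170 + y}$)
$-39495 + s{\left(187,R{\left(11,k{\left(6 \right)} \right)} \right)} = -39495 + \frac{8}{-170 + 187} = -39495 + \frac{8}{17} = - \frac{671407}{17}$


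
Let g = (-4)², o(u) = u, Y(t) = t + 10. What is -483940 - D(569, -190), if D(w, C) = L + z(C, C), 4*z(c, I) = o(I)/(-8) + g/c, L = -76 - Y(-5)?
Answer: -735474673/1520 ≈ -4.8387e+5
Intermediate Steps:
Y(t) = 10 + t
L = -81 (L = -76 - (10 - 5) = -76 - 1*5 = -76 - 5 = -81)
g = 16
z(c, I) = 4/c - I/32 (z(c, I) = (I/(-8) + 16/c)/4 = (I*(-⅛) + 16/c)/4 = (-I/8 + 16/c)/4 = (16/c - I/8)/4 = 4/c - I/32)
D(w, C) = -81 + 4/C - C/32 (D(w, C) = -81 + (4/C - C/32) = -81 + 4/C - C/32)
-483940 - D(569, -190) = -483940 - (-81 + 4/(-190) - 1/32*(-190)) = -483940 - (-81 + 4*(-1/190) + 95/16) = -483940 - (-81 - 2/95 + 95/16) = -483940 - 1*(-114127/1520) = -483940 + 114127/1520 = -735474673/1520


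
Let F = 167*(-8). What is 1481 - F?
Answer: 2817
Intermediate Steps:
F = -1336
1481 - F = 1481 - 1*(-1336) = 1481 + 1336 = 2817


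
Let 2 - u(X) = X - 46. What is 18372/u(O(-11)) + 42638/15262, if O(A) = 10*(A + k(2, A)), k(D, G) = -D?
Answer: 71995757/679159 ≈ 106.01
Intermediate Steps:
O(A) = -20 + 10*A (O(A) = 10*(A - 1*2) = 10*(A - 2) = 10*(-2 + A) = -20 + 10*A)
u(X) = 48 - X (u(X) = 2 - (X - 46) = 2 - (-46 + X) = 2 + (46 - X) = 48 - X)
18372/u(O(-11)) + 42638/15262 = 18372/(48 - (-20 + 10*(-11))) + 42638/15262 = 18372/(48 - (-20 - 110)) + 42638*(1/15262) = 18372/(48 - 1*(-130)) + 21319/7631 = 18372/(48 + 130) + 21319/7631 = 18372/178 + 21319/7631 = 18372*(1/178) + 21319/7631 = 9186/89 + 21319/7631 = 71995757/679159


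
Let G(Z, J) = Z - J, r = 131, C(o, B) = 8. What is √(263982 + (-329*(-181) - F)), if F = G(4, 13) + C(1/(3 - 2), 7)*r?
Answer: 2*√80623 ≈ 567.88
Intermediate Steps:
F = 1039 (F = (4 - 1*13) + 8*131 = (4 - 13) + 1048 = -9 + 1048 = 1039)
√(263982 + (-329*(-181) - F)) = √(263982 + (-329*(-181) - 1*1039)) = √(263982 + (59549 - 1039)) = √(263982 + 58510) = √322492 = 2*√80623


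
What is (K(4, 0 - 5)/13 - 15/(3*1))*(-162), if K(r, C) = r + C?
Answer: 10692/13 ≈ 822.46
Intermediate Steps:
K(r, C) = C + r
(K(4, 0 - 5)/13 - 15/(3*1))*(-162) = (((0 - 5) + 4)/13 - 15/(3*1))*(-162) = ((-5 + 4)*(1/13) - 15/3)*(-162) = (-1*1/13 - 15*1/3)*(-162) = (-1/13 - 5)*(-162) = -66/13*(-162) = 10692/13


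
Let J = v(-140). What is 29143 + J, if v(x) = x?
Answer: 29003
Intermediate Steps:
J = -140
29143 + J = 29143 - 140 = 29003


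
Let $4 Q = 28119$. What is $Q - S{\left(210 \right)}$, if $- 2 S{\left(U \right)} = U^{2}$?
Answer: $\frac{116319}{4} \approx 29080.0$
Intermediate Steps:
$Q = \frac{28119}{4}$ ($Q = \frac{1}{4} \cdot 28119 = \frac{28119}{4} \approx 7029.8$)
$S{\left(U \right)} = - \frac{U^{2}}{2}$
$Q - S{\left(210 \right)} = \frac{28119}{4} - - \frac{210^{2}}{2} = \frac{28119}{4} - \left(- \frac{1}{2}\right) 44100 = \frac{28119}{4} - -22050 = \frac{28119}{4} + 22050 = \frac{116319}{4}$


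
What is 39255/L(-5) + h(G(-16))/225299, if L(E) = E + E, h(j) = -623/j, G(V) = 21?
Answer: -5306467525/1351794 ≈ -3925.5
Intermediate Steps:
L(E) = 2*E
39255/L(-5) + h(G(-16))/225299 = 39255/((2*(-5))) - 623/21/225299 = 39255/(-10) - 623*1/21*(1/225299) = 39255*(-⅒) - 89/3*1/225299 = -7851/2 - 89/675897 = -5306467525/1351794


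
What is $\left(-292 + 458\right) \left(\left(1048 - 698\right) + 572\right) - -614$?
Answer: $153666$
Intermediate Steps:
$\left(-292 + 458\right) \left(\left(1048 - 698\right) + 572\right) - -614 = 166 \left(\left(1048 - 698\right) + 572\right) + 614 = 166 \left(350 + 572\right) + 614 = 166 \cdot 922 + 614 = 153052 + 614 = 153666$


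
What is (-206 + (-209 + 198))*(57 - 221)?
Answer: 35588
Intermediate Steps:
(-206 + (-209 + 198))*(57 - 221) = (-206 - 11)*(-164) = -217*(-164) = 35588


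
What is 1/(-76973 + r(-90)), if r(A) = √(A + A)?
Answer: -76973/5924842909 - 6*I*√5/5924842909 ≈ -1.2992e-5 - 2.2644e-9*I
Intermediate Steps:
r(A) = √2*√A (r(A) = √(2*A) = √2*√A)
1/(-76973 + r(-90)) = 1/(-76973 + √2*√(-90)) = 1/(-76973 + √2*(3*I*√10)) = 1/(-76973 + 6*I*√5)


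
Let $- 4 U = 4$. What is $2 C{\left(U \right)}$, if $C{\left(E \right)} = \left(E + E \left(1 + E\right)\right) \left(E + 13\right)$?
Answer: $-24$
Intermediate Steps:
$U = -1$ ($U = \left(- \frac{1}{4}\right) 4 = -1$)
$C{\left(E \right)} = \left(13 + E\right) \left(E + E \left(1 + E\right)\right)$ ($C{\left(E \right)} = \left(E + E \left(1 + E\right)\right) \left(13 + E\right) = \left(13 + E\right) \left(E + E \left(1 + E\right)\right)$)
$2 C{\left(U \right)} = 2 \left(- (26 + \left(-1\right)^{2} + 15 \left(-1\right))\right) = 2 \left(- (26 + 1 - 15)\right) = 2 \left(\left(-1\right) 12\right) = 2 \left(-12\right) = -24$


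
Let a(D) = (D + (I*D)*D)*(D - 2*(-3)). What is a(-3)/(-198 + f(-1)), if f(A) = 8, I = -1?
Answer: 18/95 ≈ 0.18947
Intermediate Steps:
a(D) = (6 + D)*(D - D**2) (a(D) = (D + (-D)*D)*(D - 2*(-3)) = (D - D**2)*(D + 6) = (D - D**2)*(6 + D) = (6 + D)*(D - D**2))
a(-3)/(-198 + f(-1)) = (-3*(6 - 1*(-3)**2 - 5*(-3)))/(-198 + 8) = (-3*(6 - 1*9 + 15))/(-190) = -(-3)*(6 - 9 + 15)/190 = -(-3)*12/190 = -1/190*(-36) = 18/95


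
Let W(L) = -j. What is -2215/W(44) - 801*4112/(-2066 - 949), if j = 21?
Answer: 8427353/7035 ≈ 1197.9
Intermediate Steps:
W(L) = -21 (W(L) = -1*21 = -21)
-2215/W(44) - 801*4112/(-2066 - 949) = -2215/(-21) - 801*4112/(-2066 - 949) = -2215*(-1/21) - 801/((-3015*1/4112)) = 2215/21 - 801/(-3015/4112) = 2215/21 - 801*(-4112/3015) = 2215/21 + 365968/335 = 8427353/7035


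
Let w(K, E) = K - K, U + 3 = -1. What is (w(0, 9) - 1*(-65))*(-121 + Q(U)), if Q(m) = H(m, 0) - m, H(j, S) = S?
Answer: -7605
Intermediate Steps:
U = -4 (U = -3 - 1 = -4)
w(K, E) = 0
Q(m) = -m (Q(m) = 0 - m = -m)
(w(0, 9) - 1*(-65))*(-121 + Q(U)) = (0 - 1*(-65))*(-121 - 1*(-4)) = (0 + 65)*(-121 + 4) = 65*(-117) = -7605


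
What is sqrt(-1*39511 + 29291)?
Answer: 2*I*sqrt(2555) ≈ 101.09*I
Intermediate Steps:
sqrt(-1*39511 + 29291) = sqrt(-39511 + 29291) = sqrt(-10220) = 2*I*sqrt(2555)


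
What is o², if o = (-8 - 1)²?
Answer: 6561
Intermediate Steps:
o = 81 (o = (-9)² = 81)
o² = 81² = 6561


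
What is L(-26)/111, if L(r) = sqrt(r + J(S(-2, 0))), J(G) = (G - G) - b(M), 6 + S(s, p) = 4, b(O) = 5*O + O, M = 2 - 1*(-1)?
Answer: 2*I*sqrt(11)/111 ≈ 0.059759*I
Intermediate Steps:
M = 3 (M = 2 + 1 = 3)
b(O) = 6*O
S(s, p) = -2 (S(s, p) = -6 + 4 = -2)
J(G) = -18 (J(G) = (G - G) - 6*3 = 0 - 1*18 = 0 - 18 = -18)
L(r) = sqrt(-18 + r) (L(r) = sqrt(r - 18) = sqrt(-18 + r))
L(-26)/111 = sqrt(-18 - 26)/111 = sqrt(-44)*(1/111) = (2*I*sqrt(11))*(1/111) = 2*I*sqrt(11)/111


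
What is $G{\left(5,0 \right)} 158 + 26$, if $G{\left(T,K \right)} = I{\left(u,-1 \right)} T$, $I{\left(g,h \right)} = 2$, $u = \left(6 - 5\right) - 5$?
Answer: $1606$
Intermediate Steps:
$u = -4$ ($u = 1 - 5 = -4$)
$G{\left(T,K \right)} = 2 T$
$G{\left(5,0 \right)} 158 + 26 = 2 \cdot 5 \cdot 158 + 26 = 10 \cdot 158 + 26 = 1580 + 26 = 1606$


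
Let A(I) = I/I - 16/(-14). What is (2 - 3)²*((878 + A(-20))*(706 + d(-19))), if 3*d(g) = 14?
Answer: 13135252/21 ≈ 6.2549e+5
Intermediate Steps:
d(g) = 14/3 (d(g) = (⅓)*14 = 14/3)
A(I) = 15/7 (A(I) = 1 - 16*(-1/14) = 1 + 8/7 = 15/7)
(2 - 3)²*((878 + A(-20))*(706 + d(-19))) = (2 - 3)²*((878 + 15/7)*(706 + 14/3)) = (-1)²*((6161/7)*(2132/3)) = 1*(13135252/21) = 13135252/21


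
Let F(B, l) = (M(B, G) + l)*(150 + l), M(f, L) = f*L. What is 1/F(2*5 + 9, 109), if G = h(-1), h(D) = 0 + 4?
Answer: 1/47915 ≈ 2.0870e-5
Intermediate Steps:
h(D) = 4
G = 4
M(f, L) = L*f
F(B, l) = (150 + l)*(l + 4*B) (F(B, l) = (4*B + l)*(150 + l) = (l + 4*B)*(150 + l) = (150 + l)*(l + 4*B))
1/F(2*5 + 9, 109) = 1/(109² + 150*109 + 600*(2*5 + 9) + 4*(2*5 + 9)*109) = 1/(11881 + 16350 + 600*(10 + 9) + 4*(10 + 9)*109) = 1/(11881 + 16350 + 600*19 + 4*19*109) = 1/(11881 + 16350 + 11400 + 8284) = 1/47915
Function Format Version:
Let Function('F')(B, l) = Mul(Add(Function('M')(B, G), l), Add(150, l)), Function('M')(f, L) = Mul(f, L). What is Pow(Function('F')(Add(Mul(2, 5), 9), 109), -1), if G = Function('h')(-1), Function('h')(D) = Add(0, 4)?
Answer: Rational(1, 47915) ≈ 2.0870e-5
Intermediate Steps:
Function('h')(D) = 4
G = 4
Function('M')(f, L) = Mul(L, f)
Function('F')(B, l) = Mul(Add(150, l), Add(l, Mul(4, B))) (Function('F')(B, l) = Mul(Add(Mul(4, B), l), Add(150, l)) = Mul(Add(l, Mul(4, B)), Add(150, l)) = Mul(Add(150, l), Add(l, Mul(4, B))))
Pow(Function('F')(Add(Mul(2, 5), 9), 109), -1) = Pow(Add(Pow(109, 2), Mul(150, 109), Mul(600, Add(Mul(2, 5), 9)), Mul(4, Add(Mul(2, 5), 9), 109)), -1) = Pow(Add(11881, 16350, Mul(600, Add(10, 9)), Mul(4, Add(10, 9), 109)), -1) = Pow(Add(11881, 16350, Mul(600, 19), Mul(4, 19, 109)), -1) = Pow(Add(11881, 16350, 11400, 8284), -1) = Pow(47915, -1) = Rational(1, 47915)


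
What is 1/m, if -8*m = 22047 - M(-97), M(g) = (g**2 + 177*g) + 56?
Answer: -8/29751 ≈ -0.00026890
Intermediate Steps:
M(g) = 56 + g**2 + 177*g
m = -29751/8 (m = -(22047 - (56 + (-97)**2 + 177*(-97)))/8 = -(22047 - (56 + 9409 - 17169))/8 = -(22047 - 1*(-7704))/8 = -(22047 + 7704)/8 = -1/8*29751 = -29751/8 ≈ -3718.9)
1/m = 1/(-29751/8) = -8/29751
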